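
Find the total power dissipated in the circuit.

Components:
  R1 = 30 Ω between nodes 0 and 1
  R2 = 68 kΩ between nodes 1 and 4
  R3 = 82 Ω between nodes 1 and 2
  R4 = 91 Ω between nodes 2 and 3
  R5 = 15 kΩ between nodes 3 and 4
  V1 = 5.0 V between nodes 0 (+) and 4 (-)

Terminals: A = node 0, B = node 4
Nodal analysis, taking node 4 as the 0 V reference.
Source V1 fixes V_0 = 5 V.
KCL at each unknown node (sum of currents leaving = 0; resistances in Ω):
  Node 1: (V_1 - 5)/30 + (V_1 - 0)/68000 + (V_1 - V_2)/82 = 0
  Node 2: (V_2 - V_1)/82 + (V_2 - V_3)/91 = 0
  Node 3: (V_3 - V_2)/91 + (V_3 - 0)/15000 = 0
Collecting terms (coefficients in siemens):
  0.04554·V_1 - 0.0122·V_2 = 0.1667
  0.02318·V_2 - 0.0122·V_1 - 0.01099·V_3 = 0
  0.01106·V_3 - 0.01099·V_2 = 0
Solving these 3 simultaneous equations (Gaussian elimination) gives:
  V_1 = 4.988 V, V_2 = 4.961 V, V_3 = 4.931 V
Power in each resistor, P = (ΔV)²/R:
  P_R1 = (5 - 4.988)²/30 = 0.00000485 W
  P_R2 = (4.988 - 0)²/68000 = 0.0003659 W
  P_R3 = (4.988 - 4.961)²/82 = 0.000008862 W
  P_R4 = (4.961 - 4.931)²/91 = 0.000009834 W
  P_R5 = (4.931 - 0)²/15000 = 0.001621 W
P_total = P_R1 + P_R2 + P_R3 + P_R4 + P_R5 = 0.00201 W

Final answer: 0.00201 W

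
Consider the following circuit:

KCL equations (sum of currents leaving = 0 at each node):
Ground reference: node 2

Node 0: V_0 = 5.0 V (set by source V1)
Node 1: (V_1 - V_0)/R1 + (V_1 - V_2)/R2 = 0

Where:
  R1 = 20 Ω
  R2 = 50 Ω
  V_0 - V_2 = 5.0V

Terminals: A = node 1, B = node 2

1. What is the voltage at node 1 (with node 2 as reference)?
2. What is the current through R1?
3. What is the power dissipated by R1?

Nodal analysis, taking node 2 as the 0 V reference.
Source V1 fixes V_0 = 5 V.
KCL at each unknown node (sum of currents leaving = 0; resistances in Ω):
  Node 1: (V_1 - 5)/20 + (V_1 - 0)/50 = 0
Collecting terms: 0.07 × V_1 = 0.25  =>  V_1 = 3.571 V
Part 1:
  Read off the nodal solution: V_1 = 3.571 V
Part 2:
  I_R1 = (V_0 - V_1)/R1 = (5 - 3.571)/20 = 0.07143 A
  Magnitude: I_R1 = 0.07143 A
Part 3:
  I_R1 = (V_0 - V_1)/R1 = (5 - 3.571)/20 = 0.07143 A
  P_R1 = I_R1² × R1 = (0.07143)² × 20 = 0.102 W

Final answers:
1. V_1 = 3.571 V
2. I_R1 = 0.07143 A
3. P_R1 = 0.102 W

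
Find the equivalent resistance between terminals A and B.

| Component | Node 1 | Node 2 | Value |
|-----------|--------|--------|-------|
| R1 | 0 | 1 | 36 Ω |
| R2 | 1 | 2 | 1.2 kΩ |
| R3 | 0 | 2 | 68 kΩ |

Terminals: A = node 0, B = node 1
Reduce the network between node 0 (A) and node 1 (B) by series/parallel combination:
  Rs1 = R3 + R2 (series, joined only at node 2) = 68000 + 1200 = 69200 Ω
  Rp1 = R1 ‖ Rs1 (parallel, both between nodes 0 and 1) = 1/(1/36 + 1/69200) = 35.98 Ω
R_eq = 35.98 Ω

Final answer: 35.98 Ω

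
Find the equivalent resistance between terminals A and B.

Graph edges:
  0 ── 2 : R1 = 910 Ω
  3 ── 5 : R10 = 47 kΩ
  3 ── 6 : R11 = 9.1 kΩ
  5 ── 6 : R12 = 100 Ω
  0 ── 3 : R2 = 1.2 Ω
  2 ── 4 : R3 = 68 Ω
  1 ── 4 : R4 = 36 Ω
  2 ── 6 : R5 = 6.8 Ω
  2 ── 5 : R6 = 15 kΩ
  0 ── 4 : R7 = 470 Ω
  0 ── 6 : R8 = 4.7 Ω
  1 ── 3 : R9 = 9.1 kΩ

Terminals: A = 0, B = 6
The network is not a plain series/parallel combination. Inject a 1 A test current into terminal A (node 0) and return it from terminal B (node 6); then R_eq = V_A / (1 A).
Nodal analysis, taking node 6 as the 0 V reference.
Current source I_test pushes 1 A into node 0 and draws it out of node 6.
KCL at each unknown node (sum of currents leaving = 0; resistances in Ω):
  Node 0: (V_0 - V_2)/910 + (V_0 - V_3)/1.2 + (V_0 - V_4)/470 + (V_0 - 0)/4.7 - 1 = 0
  Node 1: (V_1 - V_4)/36 + (V_1 - V_3)/9100 = 0
  Node 2: (V_2 - V_0)/910 + (V_2 - V_4)/68 + (V_2 - 0)/6.8 + (V_2 - V_5)/15000 = 0
  Node 3: (V_3 - V_0)/1.2 + (V_3 - V_1)/9100 + (V_3 - V_5)/47000 + (V_3 - 0)/9100 = 0
  Node 4: (V_4 - V_0)/470 + (V_4 - V_1)/36 + (V_4 - V_2)/68 = 0
  Node 5: (V_5 - V_2)/15000 + (V_5 - V_3)/47000 + (V_5 - 0)/100 = 0
Collecting terms (coefficients in siemens):
  1.049·V_0 - 0.001099·V_2 - 0.8333·V_3 - 0.002128·V_4 = 1
  0.02789·V_1 - 0.0001099·V_3 - 0.02778·V_4 = 0
  0.1629·V_2 - 0.001099·V_0 - 0.01471·V_4 - 0.00006667·V_5 = 0
  0.8336·V_3 - 0.8333·V_0 - 0.0001099·V_1 - 0.00002128·V_5 = 0
  0.04461·V_4 - 0.002128·V_0 - 0.02778·V_1 - 0.01471·V_2 = 0
  0.01009·V_5 - 0.00006667·V_2 - 0.00002128·V_3 = 0
Solving these 6 simultaneous equations (Gaussian elimination) gives:
  V_0 = 4.632 V, V_1 = 0.7086 V, V_2 = 0.0938 V, V_3 = 4.631 V
  V_4 = 0.693 V, V_5 = 0.01039 V
R_eq = V_0 / 1 A = 4.632 Ω

Final answer: 4.632 Ω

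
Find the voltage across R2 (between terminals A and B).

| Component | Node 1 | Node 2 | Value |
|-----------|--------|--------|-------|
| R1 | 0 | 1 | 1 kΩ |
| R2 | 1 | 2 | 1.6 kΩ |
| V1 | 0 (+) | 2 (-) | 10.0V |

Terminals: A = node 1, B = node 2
R1 and R2 are in series across V1 (node 0 → node 1 → node 2), and the output A–B is taken across R2, so this is a voltage divider.
Series current: I = V1/(R1 + R2) = 10/(1000 + 1600) = 10/2600 = 0.003846 A
V_R2 = I × R2 = V1 × R2/(R1 + R2) = 10 × 1600/2600 = 6.154 V

Final answer: 6.154 V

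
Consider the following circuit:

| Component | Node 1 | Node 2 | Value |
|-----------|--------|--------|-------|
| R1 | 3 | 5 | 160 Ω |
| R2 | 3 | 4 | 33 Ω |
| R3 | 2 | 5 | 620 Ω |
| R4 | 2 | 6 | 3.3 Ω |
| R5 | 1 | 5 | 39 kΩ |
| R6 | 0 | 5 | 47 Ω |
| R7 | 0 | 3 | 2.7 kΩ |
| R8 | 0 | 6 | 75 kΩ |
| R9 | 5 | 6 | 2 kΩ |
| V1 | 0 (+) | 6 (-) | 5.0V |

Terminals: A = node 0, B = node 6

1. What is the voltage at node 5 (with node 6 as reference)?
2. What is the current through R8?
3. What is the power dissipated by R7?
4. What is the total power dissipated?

Nodal analysis, taking node 6 as the 0 V reference.
Source V1 fixes V_0 = 5 V.
KCL at each unknown node (sum of currents leaving = 0; resistances in Ω):
  Node 1: (V_1 - V_5)/39000 = 0
  Node 2: (V_2 - V_5)/620 + (V_2 - 0)/3.3 = 0
  Node 3: (V_3 - V_5)/160 + (V_3 - V_4)/33 + (V_3 - 5)/2700 = 0
  Node 4: (V_4 - V_3)/33 = 0
  Node 5: (V_5 - V_3)/160 + (V_5 - V_2)/620 + (V_5 - V_1)/39000 + (V_5 - 5)/47 + (V_5 - 0)/2000 = 0
Collecting terms (coefficients in siemens):
  0.00002564·V_1 - 0.00002564·V_5 = 0
  0.3046·V_2 - 0.001613·V_5 = 0
  0.03692·V_3 - 0.0303·V_4 - 0.00625·V_5 = 0.001852
  0.0303·V_4 - 0.0303·V_3 = 0
  0.02967·V_5 - 0.00002564·V_1 - 0.001613·V_2 - 0.00625·V_3 = 0.1064
Solving these 5 simultaneous equations (Gaussian elimination) gives:
  V_1 = 4.557 V, V_2 = 0.02412 V, V_3 = 4.581 V, V_4 = 4.581 V
  V_5 = 4.557 V
Part 1:
  Read off the nodal solution: V_5 = 4.557 V
Part 2:
  I_R8 = (V_0 - V_6)/R8 = (5 - 0)/75000 = 0.00006667 A
  Magnitude: I_R8 = 0.00006667 A
Part 3:
  I_R7 = (V_0 - V_3)/R7 = (5 - 4.581)/2700 = 0.000155 A
  P_R7 = I_R7² × R7 = (0.000155)² × 2700 = 0.00006489 W
Part 4:
  Power in each resistor, P = (ΔV)²/R:
    P_R1 = (4.581 - 4.557)²/160 = 0.000003845 W
    P_R2 = (4.581 - 4.581)²/33 = 0 W
    P_R3 = (0.02412 - 4.557)²/620 = 0.03313 W
    P_R4 = (0.02412 - 0)²/3.3 = 0.0001764 W
    P_R5 = (4.557 - 4.557)²/39000 = 0 W
    P_R6 = (5 - 4.557)²/47 = 0.004183 W
    P_R7 = (5 - 4.581)²/2700 = 0.00006489 W
    P_R8 = (5 - 0)²/75000 = 0.0003333 W
    P_R9 = (4.557 - 0)²/2000 = 0.01038 W
  P_total = P_R1 + P_R2 + P_R3 + P_R4 + P_R5 + P_R6 + P_R7 + P_R8 + P_R9 = 0.04828 W

Final answers:
1. V_5 = 4.557 V
2. I_R8 = 6.667e-05 A
3. P_R7 = 6.489e-05 W
4. P_total = 0.04828 W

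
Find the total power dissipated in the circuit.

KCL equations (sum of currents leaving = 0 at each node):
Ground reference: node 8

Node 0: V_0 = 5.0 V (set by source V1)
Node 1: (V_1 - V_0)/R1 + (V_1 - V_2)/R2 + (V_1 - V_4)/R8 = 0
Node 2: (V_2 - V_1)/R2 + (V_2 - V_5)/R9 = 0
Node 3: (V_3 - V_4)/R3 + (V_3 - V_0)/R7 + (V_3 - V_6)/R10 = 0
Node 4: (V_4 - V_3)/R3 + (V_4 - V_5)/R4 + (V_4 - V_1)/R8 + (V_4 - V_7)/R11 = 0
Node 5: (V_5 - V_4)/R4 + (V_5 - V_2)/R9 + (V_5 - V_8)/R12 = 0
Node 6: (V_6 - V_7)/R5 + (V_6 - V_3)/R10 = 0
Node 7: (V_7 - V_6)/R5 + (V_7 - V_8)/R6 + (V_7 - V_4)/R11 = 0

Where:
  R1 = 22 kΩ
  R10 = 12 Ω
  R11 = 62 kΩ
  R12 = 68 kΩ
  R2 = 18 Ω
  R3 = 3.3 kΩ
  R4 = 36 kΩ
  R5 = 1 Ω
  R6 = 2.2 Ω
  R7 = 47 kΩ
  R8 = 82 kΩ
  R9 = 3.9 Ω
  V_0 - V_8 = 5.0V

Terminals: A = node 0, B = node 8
Nodal analysis, taking node 8 as the 0 V reference.
Source V1 fixes V_0 = 5 V.
KCL at each unknown node (sum of currents leaving = 0; resistances in Ω):
  Node 1: (V_1 - 5)/22000 + (V_1 - V_2)/18 + (V_1 - V_4)/82000 = 0
  Node 2: (V_2 - V_1)/18 + (V_2 - V_5)/3.9 = 0
  Node 3: (V_3 - V_4)/3300 + (V_3 - 5)/47000 + (V_3 - V_6)/12 = 0
  Node 4: (V_4 - V_3)/3300 + (V_4 - V_5)/36000 + (V_4 - V_1)/82000 + (V_4 - V_7)/62000 = 0
  Node 5: (V_5 - V_4)/36000 + (V_5 - V_2)/3.9 + (V_5 - 0)/68000 = 0
  Node 6: (V_6 - V_7)/1 + (V_6 - V_3)/12 = 0
  Node 7: (V_7 - V_6)/1 + (V_7 - 0)/2.2 + (V_7 - V_4)/62000 = 0
Collecting terms (coefficients in siemens):
  0.05561·V_1 - 0.05556·V_2 - 0.0000122·V_4 = 0.0002273
  0.312·V_2 - 0.05556·V_1 - 0.2564·V_5 = 0
  0.08366·V_3 - 0.000303·V_4 - 0.08333·V_6 = 0.0001064
  0.0003591·V_4 - 0.0000122·V_1 - 0.000303·V_3 - 0.00002778·V_5 - 0.00001613·V_7 = 0
  0.2565·V_5 - 0.2564·V_2 - 0.00002778·V_4 = 0
  1.083·V_6 - 0.08333·V_3 - 1·V_7 = 0
  1.455·V_7 - 0.00001613·V_4 - 1·V_6 = 0
Solving these 7 simultaneous equations (Gaussian elimination) gives:
  V_1 = 2.377 V, V_2 = 2.375 V, V_3 = 0.002842 V, V_4 = 0.2668 V
  V_5 = 2.375 V, V_6 = 0.0006057 V, V_7 = 0.0004194 V
Power in each resistor, P = (ΔV)²/R:
  P_R1 = (5 - 2.377)²/22000 = 0.0003127 W
  P_R2 = (2.377 - 2.375)²/18 = 0.0000001573 W
  P_R3 = (0.002842 - 0.2668)²/3300 = 0.00002112 W
  P_R4 = (0.2668 - 2.375)²/36000 = 0.0001235 W
  P_R5 = (0.0006057 - 0.0004194)²/1 = 0.00000003472 W
  P_R6 = (0.0004194 - 0)²/2.2 = 0.00000007994 W
  P_R7 = (5 - 0.002842)²/47000 = 0.0005313 W
  P_R8 = (2.377 - 0.2668)²/82000 = 0.00005431 W
  P_R9 = (2.375 - 2.375)²/3.9 = 0.00000003409 W
  P_R10 = (0.002842 - 0.0006057)²/12 = 0.0000004166 W
  P_R11 = (0.2668 - 0.0004194)²/62000 = 0.000001145 W
  P_R12 = (2.375 - 0)²/68000 = 0.00008295 W
P_total = P_R1 + P_R2 + P_R3 + P_R4 + P_R5 + P_R6 + P_R7 + P_R8 + P_R9 + P_R10 + P_R11 + P_R12 = 0.001128 W

Final answer: 0.001128 W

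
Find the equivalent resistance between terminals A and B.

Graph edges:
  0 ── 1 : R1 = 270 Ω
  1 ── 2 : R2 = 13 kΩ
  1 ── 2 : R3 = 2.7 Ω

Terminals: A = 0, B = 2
Reduce the network between node 0 (A) and node 2 (B) by series/parallel combination:
  Rp1 = R2 ‖ R3 (parallel, both between nodes 1 and 2) = 1/(1/13000 + 1/2.7) = 2.699 Ω
  Rs1 = R1 + Rp1 (series, joined only at node 1) = 270 + 2.699 = 272.7 Ω
R_eq = 272.7 Ω

Final answer: 272.7 Ω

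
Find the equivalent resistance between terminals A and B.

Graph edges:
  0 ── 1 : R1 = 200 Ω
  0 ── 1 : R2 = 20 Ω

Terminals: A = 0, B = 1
Reduce the network between node 0 (A) and node 1 (B) by series/parallel combination:
  Rp1 = R1 ‖ R2 (parallel, both between nodes 0 and 1) = 1/(1/200 + 1/20) = 18.18 Ω
R_eq = 18.18 Ω

Final answer: 18.18 Ω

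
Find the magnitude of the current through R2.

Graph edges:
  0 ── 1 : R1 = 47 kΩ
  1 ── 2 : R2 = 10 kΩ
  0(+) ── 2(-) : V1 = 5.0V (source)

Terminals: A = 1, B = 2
Nodal analysis, taking node 2 as the 0 V reference.
Source V1 fixes V_0 = 5 V.
KCL at each unknown node (sum of currents leaving = 0; resistances in Ω):
  Node 1: (V_1 - 5)/47000 + (V_1 - 0)/10000 = 0
Collecting terms: 0.0001213 × V_1 = 0.0001064  =>  V_1 = 0.8772 V
I_R2 = (V_1 - V_2)/R2 = (0.8772 - 0)/10000 = 0.00008772 A
|I_R2| = 0.00008772 A

Final answer: |I_R2| = 8.772e-05 A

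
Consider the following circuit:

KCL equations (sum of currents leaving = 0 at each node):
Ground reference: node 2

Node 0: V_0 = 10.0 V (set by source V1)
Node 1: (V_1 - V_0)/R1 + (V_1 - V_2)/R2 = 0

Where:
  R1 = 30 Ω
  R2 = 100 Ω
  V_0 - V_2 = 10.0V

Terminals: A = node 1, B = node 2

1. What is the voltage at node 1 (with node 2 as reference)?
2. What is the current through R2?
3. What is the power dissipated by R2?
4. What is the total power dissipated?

Nodal analysis, taking node 2 as the 0 V reference.
Source V1 fixes V_0 = 10 V.
KCL at each unknown node (sum of currents leaving = 0; resistances in Ω):
  Node 1: (V_1 - 10)/30 + (V_1 - 0)/100 = 0
Collecting terms: 0.04333 × V_1 = 0.3333  =>  V_1 = 7.692 V
Part 1:
  Read off the nodal solution: V_1 = 7.692 V
Part 2:
  I_R2 = (V_1 - V_2)/R2 = (7.692 - 0)/100 = 0.07692 A
  Magnitude: I_R2 = 0.07692 A
Part 3:
  I_R2 = (V_1 - V_2)/R2 = (7.692 - 0)/100 = 0.07692 A
  P_R2 = I_R2² × R2 = (0.07692)² × 100 = 0.5917 W
Part 4:
  Power in each resistor, P = (ΔV)²/R:
    P_R1 = (10 - 7.692)²/30 = 0.1775 W
    P_R2 = (7.692 - 0)²/100 = 0.5917 W
  P_total = P_R1 + P_R2 = 0.7692 W

Final answers:
1. V_1 = 7.692 V
2. I_R2 = 0.07692 A
3. P_R2 = 0.5917 W
4. P_total = 0.7692 W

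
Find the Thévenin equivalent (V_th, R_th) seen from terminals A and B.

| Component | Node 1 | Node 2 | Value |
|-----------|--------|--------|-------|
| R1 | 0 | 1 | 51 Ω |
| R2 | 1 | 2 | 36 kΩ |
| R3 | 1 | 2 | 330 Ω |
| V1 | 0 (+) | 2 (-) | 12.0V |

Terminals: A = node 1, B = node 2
Step 1 — V_th is the open-circuit voltage V_A - V_B (nothing connected across the terminals).
Nodal analysis, taking node 2 as the 0 V reference.
Source V1 fixes V_0 = 12 V.
KCL at each unknown node (sum of currents leaving = 0; resistances in Ω):
  Node 1: (V_1 - 12)/51 + (V_1 - 0)/36000 + (V_1 - 0)/330 = 0
Collecting terms: 0.02267 × V_1 = 0.2353  =>  V_1 = 10.38 V
V_th = V_1 - V_2 = 10.38 - 0 = 10.38 V
Step 2 — R_th: zero the source — replace V1 by a short circuit (node 2 merges into node 0) — and find the resistance seen between A (node 1) and B (node 0).
Reduce the network between node 1 (A) and node 0 (B) by series/parallel combination:
  Rp1 = R1 ‖ R2 ‖ R3 (parallel, all between nodes 0 and 1) = 1/(1/51 + 1/36000 + 1/330) = 44.12 Ω
R_th = 44.12 Ω

Final answer: V_th = 10.38 V, R_th = 44.12 Ω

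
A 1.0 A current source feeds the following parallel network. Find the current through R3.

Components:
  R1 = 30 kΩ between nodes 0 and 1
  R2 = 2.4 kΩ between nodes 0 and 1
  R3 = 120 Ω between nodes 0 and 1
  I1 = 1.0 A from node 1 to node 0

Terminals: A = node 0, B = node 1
All resistors sit directly between nodes 0 and 1, so they are in parallel and share one voltage V; the full source current 1 A splits among them.
1/R_par = 1/30000 + 1/2400 + 1/120 = 0.008783 S  =>  R_par = 113.9 Ω
V = I × R_par = 1 × 113.9 = 113.9 V
I_R3 = V/R3 = 113.9/120 = 0.9488 A

Final answer: 0.9488 A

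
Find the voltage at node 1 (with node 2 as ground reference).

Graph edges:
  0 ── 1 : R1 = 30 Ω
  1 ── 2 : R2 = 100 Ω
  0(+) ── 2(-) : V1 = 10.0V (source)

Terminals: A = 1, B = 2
Nodal analysis, taking node 2 as the 0 V reference.
Source V1 fixes V_0 = 10 V.
KCL at each unknown node (sum of currents leaving = 0; resistances in Ω):
  Node 1: (V_1 - 10)/30 + (V_1 - 0)/100 = 0
Collecting terms: 0.04333 × V_1 = 0.3333  =>  V_1 = 7.692 V
The requested potential is V_1 = 7.692 V.

Final answer: V_1 = 7.692 V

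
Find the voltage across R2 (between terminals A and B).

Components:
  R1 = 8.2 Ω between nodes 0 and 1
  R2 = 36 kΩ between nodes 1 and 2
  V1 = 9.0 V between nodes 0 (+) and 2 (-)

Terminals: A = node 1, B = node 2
R1 and R2 are in series across V1 (node 0 → node 1 → node 2), and the output A–B is taken across R2, so this is a voltage divider.
Series current: I = V1/(R1 + R2) = 9/(8.2 + 36000) = 9/36010 = 0.0002499 A
V_R2 = I × R2 = V1 × R2/(R1 + R2) = 9 × 36000/36010 = 8.998 V

Final answer: 8.998 V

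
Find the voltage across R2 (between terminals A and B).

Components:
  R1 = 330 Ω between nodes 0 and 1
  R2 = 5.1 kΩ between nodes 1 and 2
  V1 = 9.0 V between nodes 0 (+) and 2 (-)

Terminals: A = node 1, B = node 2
R1 and R2 are in series across V1 (node 0 → node 1 → node 2), and the output A–B is taken across R2, so this is a voltage divider.
Series current: I = V1/(R1 + R2) = 9/(330 + 5100) = 9/5430 = 0.001657 A
V_R2 = I × R2 = V1 × R2/(R1 + R2) = 9 × 5100/5430 = 8.453 V

Final answer: 8.453 V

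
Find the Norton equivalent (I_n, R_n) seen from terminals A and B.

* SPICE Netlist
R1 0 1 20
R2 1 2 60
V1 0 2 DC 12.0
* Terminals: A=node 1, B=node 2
Find the Thévenin equivalent first; then I_n = V_th/R_th and R_n = R_th.
Step 1 — V_th is the open-circuit voltage V_A - V_B (nothing connected across the terminals).
Nodal analysis, taking node 2 as the 0 V reference.
Source V1 fixes V_0 = 12 V.
KCL at each unknown node (sum of currents leaving = 0; resistances in Ω):
  Node 1: (V_1 - 12)/20 + (V_1 - 0)/60 = 0
Collecting terms: 0.06667 × V_1 = 0.6  =>  V_1 = 9 V
V_th = V_1 - V_2 = 9 - 0 = 9 V
Step 2 — R_th: zero the source — replace V1 by a short circuit (node 2 merges into node 0) — and find the resistance seen between A (node 1) and B (node 0).
Reduce the network between node 1 (A) and node 0 (B) by series/parallel combination:
  Rp1 = R1 ‖ R2 (parallel, both between nodes 0 and 1) = 1/(1/20 + 1/60) = 15 Ω
R_th = 15 Ω
I_n = V_th/R_th = 9/15 = 0.6 A, and R_n = R_th = 15 Ω

Final answer: I_n = 0.6 A, R_n = 15 Ω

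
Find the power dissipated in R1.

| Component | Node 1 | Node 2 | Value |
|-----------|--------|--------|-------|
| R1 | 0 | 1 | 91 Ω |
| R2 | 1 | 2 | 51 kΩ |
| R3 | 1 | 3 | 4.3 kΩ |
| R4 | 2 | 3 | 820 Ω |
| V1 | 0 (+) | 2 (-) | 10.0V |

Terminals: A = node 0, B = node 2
Nodal analysis, taking node 2 as the 0 V reference.
Source V1 fixes V_0 = 10 V.
KCL at each unknown node (sum of currents leaving = 0; resistances in Ω):
  Node 1: (V_1 - 10)/91 + (V_1 - 0)/51000 + (V_1 - V_3)/4300 = 0
  Node 3: (V_3 - V_1)/4300 + (V_3 - 0)/820 = 0
Collecting terms (coefficients in siemens):
  0.01124·V_1 - 0.0002326·V_3 = 0.1099
  0.001452·V_3 - 0.0002326·V_1 = 0
Determinant D = (0.01124)(0.001452) - (-0.0002326)(-0.0002326) = 0.00001627
V_1 = [(0.1099)(0.001452) - (-0.0002326)(0)]/D = 9.808 V
V_3 = [(0.01124)(0) - (0.1099)(-0.0002326)]/D = 1.571 V
I_R1 = (V_0 - V_1)/R1 = (10 - 9.808)/91 = 0.002108 A
P_R1 = I_R1² × R1 = (0.002108)² × 91 = 0.0004044 W

Final answer: 0.0004044 W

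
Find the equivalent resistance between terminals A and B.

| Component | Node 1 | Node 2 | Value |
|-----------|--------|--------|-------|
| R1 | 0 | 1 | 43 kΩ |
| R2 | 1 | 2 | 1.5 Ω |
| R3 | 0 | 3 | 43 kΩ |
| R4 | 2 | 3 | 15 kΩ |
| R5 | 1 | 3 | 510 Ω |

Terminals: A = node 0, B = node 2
The network is not a plain series/parallel combination. Inject a 1 A test current into terminal A (node 0) and return it from terminal B (node 2); then R_eq = V_A / (1 A).
Nodal analysis, taking node 2 as the 0 V reference.
Current source I_test pushes 1 A into node 0 and draws it out of node 2.
KCL at each unknown node (sum of currents leaving = 0; resistances in Ω):
  Node 0: (V_0 - V_1)/43000 + (V_0 - V_3)/43000 - 1 = 0
  Node 1: (V_1 - V_0)/43000 + (V_1 - 0)/1.5 + (V_1 - V_3)/510 = 0
  Node 3: (V_3 - V_0)/43000 + (V_3 - V_1)/510 + (V_3 - 0)/15000 = 0
Collecting terms (coefficients in siemens):
  0.00004651·V_0 - 0.00002326·V_1 - 0.00002326·V_3 = 1
  0.6687·V_1 - 0.00002326·V_0 - 0.001961·V_3 = 0
  0.002051·V_3 - 0.00002326·V_0 - 0.001961·V_1 = 0
Solving these 3 simultaneous equations (Gaussian elimination) gives:
  V_0 = 21620 V, V_1 = 1.475 V, V_3 = 246.6 V
R_eq = V_0 / 1 A = 21620 Ω = 21.62 kΩ

Final answer: 21.62 kΩ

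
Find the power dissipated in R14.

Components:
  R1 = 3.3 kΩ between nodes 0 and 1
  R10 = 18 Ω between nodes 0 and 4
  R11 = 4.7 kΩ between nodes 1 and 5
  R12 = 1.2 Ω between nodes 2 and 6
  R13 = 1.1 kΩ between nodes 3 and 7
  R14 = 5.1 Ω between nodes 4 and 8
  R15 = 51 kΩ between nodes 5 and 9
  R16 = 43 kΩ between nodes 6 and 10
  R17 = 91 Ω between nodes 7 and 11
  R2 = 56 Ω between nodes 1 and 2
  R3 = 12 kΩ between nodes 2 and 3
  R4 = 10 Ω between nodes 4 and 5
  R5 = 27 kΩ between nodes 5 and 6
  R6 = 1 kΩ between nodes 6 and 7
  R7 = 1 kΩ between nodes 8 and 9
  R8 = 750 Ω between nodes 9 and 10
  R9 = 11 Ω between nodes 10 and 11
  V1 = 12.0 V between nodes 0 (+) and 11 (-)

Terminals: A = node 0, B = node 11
Nodal analysis, taking node 11 as the 0 V reference.
Source V1 fixes V_0 = 12 V.
KCL at each unknown node (sum of currents leaving = 0; resistances in Ω):
  Node 1: (V_1 - 12)/3300 + (V_1 - V_2)/56 + (V_1 - V_5)/4700 = 0
  Node 2: (V_2 - V_1)/56 + (V_2 - V_3)/12000 + (V_2 - V_6)/1.2 = 0
  Node 3: (V_3 - V_2)/12000 + (V_3 - V_7)/1100 = 0
  Node 4: (V_4 - V_5)/10 + (V_4 - 12)/18 + (V_4 - V_8)/5.1 = 0
  Node 5: (V_5 - V_4)/10 + (V_5 - V_6)/27000 + (V_5 - V_1)/4700 + (V_5 - V_9)/51000 = 0
  Node 6: (V_6 - V_5)/27000 + (V_6 - V_7)/1000 + (V_6 - V_2)/1.2 + (V_6 - V_10)/43000 = 0
  Node 7: (V_7 - V_6)/1000 + (V_7 - V_3)/1100 + (V_7 - 0)/91 = 0
  Node 8: (V_8 - V_9)/1000 + (V_8 - V_4)/5.1 = 0
  Node 9: (V_9 - V_8)/1000 + (V_9 - V_10)/750 + (V_9 - V_5)/51000 = 0
  Node 10: (V_10 - V_9)/750 + (V_10 - 0)/11 + (V_10 - V_6)/43000 = 0
Collecting terms (coefficients in siemens):
  0.01837·V_1 - 0.01786·V_2 - 0.0002128·V_5 = 0.003636
  0.8513·V_2 - 0.01786·V_1 - 0.00008333·V_3 - 0.8333·V_6 = 0
  0.0009924·V_3 - 0.00008333·V_2 - 0.0009091·V_7 = 0
  0.3516·V_4 - 0.1·V_5 - 0.1961·V_8 = 0.6667
  0.1003·V_5 - 0.0002128·V_1 - 0.1·V_4 - 0.00003704·V_6 - 0.00001961·V_9 = 0
  0.8344·V_6 - 0.8333·V_2 - 0.00003704·V_5 - 0.001·V_7 - 0.00002326·V_10 = 0
  0.0129·V_7 - 0.0009091·V_3 - 0.001·V_6 = 0
  0.1971·V_8 - 0.1961·V_4 - 0.001·V_9 = 0
  0.002353·V_9 - 0.00001961·V_5 - 0.001·V_8 - 0.001333·V_10 = 0
  0.09227·V_10 - 0.00002326·V_6 - 0.001333·V_9 = 0
Solving these 10 simultaneous equations (Gaussian elimination) gives:
  V_1 = 4.384 V, V_2 = 4.166 V, V_3 = 0.6899 V, V_4 = 11.84 V
  V_5 = 11.82 V, V_6 = 4.161 V, V_7 = 0.3713 V, V_8 = 11.81 V
  V_9 = 5.161 V, V_10 = 0.07563 V
I_R14 = (V_4 - V_8)/R14 = (11.84 - 11.81)/5.1 = 0.00665 A
P_R14 = I_R14² × R14 = (0.00665)² × 5.1 = 0.0002255 W

Final answer: 0.0002255 W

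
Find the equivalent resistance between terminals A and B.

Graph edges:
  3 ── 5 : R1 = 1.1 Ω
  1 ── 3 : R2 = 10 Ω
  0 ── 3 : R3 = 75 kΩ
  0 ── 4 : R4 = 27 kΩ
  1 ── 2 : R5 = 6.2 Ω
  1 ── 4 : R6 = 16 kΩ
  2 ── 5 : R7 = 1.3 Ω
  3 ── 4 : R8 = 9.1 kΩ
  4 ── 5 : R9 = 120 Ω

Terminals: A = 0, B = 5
The network is not a plain series/parallel combination. Inject a 1 A test current into terminal A (node 0) and return it from terminal B (node 5); then R_eq = V_A / (1 A).
Nodal analysis, taking node 5 as the 0 V reference.
Current source I_test pushes 1 A into node 0 and draws it out of node 5.
KCL at each unknown node (sum of currents leaving = 0; resistances in Ω):
  Node 0: (V_0 - V_3)/75000 + (V_0 - V_4)/27000 - 1 = 0
  Node 1: (V_1 - V_3)/10 + (V_1 - V_2)/6.2 + (V_1 - V_4)/16000 = 0
  Node 2: (V_2 - V_1)/6.2 + (V_2 - 0)/1.3 = 0
  Node 3: (V_3 - V_0)/75000 + (V_3 - V_1)/10 + (V_3 - 0)/1.1 + (V_3 - V_4)/9100 = 0
  Node 4: (V_4 - V_0)/27000 + (V_4 - V_1)/16000 + (V_4 - V_3)/9100 + (V_4 - 0)/120 = 0
Collecting terms (coefficients in siemens):
  0.00005037·V_0 - 0.00001333·V_3 - 0.00003704·V_4 = 1
  0.2614·V_1 - 0.1613·V_2 - 0.1·V_3 - 0.0000625·V_4 = 0
  0.9305·V_2 - 0.1613·V_1 = 0
  1.009·V_3 - 0.00001333·V_0 - 0.1·V_1 - 0.0001099·V_4 = 0
  0.008543·V_4 - 0.00003704·V_0 - 0.0000625·V_1 - 0.0001099·V_3 = 0
Solving these 5 simultaneous equations (Gaussian elimination) gives:
  V_0 = 19920 V, V_1 = 0.1461 V, V_2 = 0.02532 V, V_3 = 0.287 V
  V_4 = 86.35 V
R_eq = V_0 / 1 A = 19920 Ω = 19.92 kΩ

Final answer: 19.92 kΩ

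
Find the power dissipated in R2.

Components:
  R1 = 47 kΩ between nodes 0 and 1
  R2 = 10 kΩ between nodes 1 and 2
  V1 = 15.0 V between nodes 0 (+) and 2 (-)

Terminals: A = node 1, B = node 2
Nodal analysis, taking node 2 as the 0 V reference.
Source V1 fixes V_0 = 15 V.
KCL at each unknown node (sum of currents leaving = 0; resistances in Ω):
  Node 1: (V_1 - 15)/47000 + (V_1 - 0)/10000 = 0
Collecting terms: 0.0001213 × V_1 = 0.0003191  =>  V_1 = 2.632 V
I_R2 = (V_1 - V_2)/R2 = (2.632 - 0)/10000 = 0.0002632 A
P_R2 = I_R2² × R2 = (0.0002632)² × 10000 = 0.0006925 W

Final answer: 0.0006925 W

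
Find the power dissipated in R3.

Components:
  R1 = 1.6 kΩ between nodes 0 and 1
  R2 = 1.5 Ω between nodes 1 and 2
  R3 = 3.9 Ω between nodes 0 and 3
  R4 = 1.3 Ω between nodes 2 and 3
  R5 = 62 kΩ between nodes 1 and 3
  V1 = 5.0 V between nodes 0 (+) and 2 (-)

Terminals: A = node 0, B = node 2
Nodal analysis, taking node 2 as the 0 V reference.
Source V1 fixes V_0 = 5 V.
KCL at each unknown node (sum of currents leaving = 0; resistances in Ω):
  Node 1: (V_1 - 5)/1600 + (V_1 - 0)/1.5 + (V_1 - V_3)/62000 = 0
  Node 3: (V_3 - 5)/3.9 + (V_3 - 0)/1.3 + (V_3 - V_1)/62000 = 0
Collecting terms (coefficients in siemens):
  0.6673·V_1 - 0.00001613·V_3 = 0.003125
  1.026·V_3 - 0.00001613·V_1 = 1.282
Determinant D = (0.6673)(1.026) - (-0.00001613)(-0.00001613) = 0.6844
V_1 = [(0.003125)(1.026) - (-0.00001613)(1.282)]/D = 0.004713 V
V_3 = [(0.6673)(1.282) - (0.003125)(-0.00001613)]/D = 1.25 V
I_R3 = (V_0 - V_3)/R3 = (5 - 1.25)/3.9 = 0.9615 A
P_R3 = I_R3² × R3 = (0.9615)² × 3.9 = 3.606 W

Final answer: 3.606 W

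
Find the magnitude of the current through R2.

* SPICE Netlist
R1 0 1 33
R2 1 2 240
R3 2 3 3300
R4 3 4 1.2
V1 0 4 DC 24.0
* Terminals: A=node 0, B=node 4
Nodal analysis, taking node 4 as the 0 V reference.
Source V1 fixes V_0 = 24 V.
KCL at each unknown node (sum of currents leaving = 0; resistances in Ω):
  Node 1: (V_1 - 24)/33 + (V_1 - V_2)/240 = 0
  Node 2: (V_2 - V_1)/240 + (V_2 - V_3)/3300 = 0
  Node 3: (V_3 - V_2)/3300 + (V_3 - 0)/1.2 = 0
Collecting terms (coefficients in siemens):
  0.03447·V_1 - 0.004167·V_2 = 0.7273
  0.00447·V_2 - 0.004167·V_1 - 0.000303·V_3 = 0
  0.8336·V_3 - 0.000303·V_2 = 0
Solving these 3 simultaneous equations (Gaussian elimination) gives:
  V_1 = 23.78 V, V_2 = 22.17 V, V_3 = 0.008058 V
I_R2 = (V_1 - V_2)/R2 = (23.78 - 22.17)/240 = 0.006715 A
|I_R2| = 0.006715 A

Final answer: |I_R2| = 0.006715 A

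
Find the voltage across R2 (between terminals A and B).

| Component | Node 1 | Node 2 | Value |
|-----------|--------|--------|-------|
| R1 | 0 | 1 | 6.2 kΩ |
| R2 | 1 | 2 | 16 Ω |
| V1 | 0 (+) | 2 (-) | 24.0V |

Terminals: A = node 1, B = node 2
R1 and R2 are in series across V1 (node 0 → node 1 → node 2), and the output A–B is taken across R2, so this is a voltage divider.
Series current: I = V1/(R1 + R2) = 24/(6200 + 16) = 24/6216 = 0.003861 A
V_R2 = I × R2 = V1 × R2/(R1 + R2) = 24 × 16/6216 = 0.06178 V

Final answer: 0.06178 V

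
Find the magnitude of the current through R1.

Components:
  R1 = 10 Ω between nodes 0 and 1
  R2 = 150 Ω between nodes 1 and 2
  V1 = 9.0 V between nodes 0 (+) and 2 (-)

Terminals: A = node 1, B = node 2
Nodal analysis, taking node 2 as the 0 V reference.
Source V1 fixes V_0 = 9 V.
KCL at each unknown node (sum of currents leaving = 0; resistances in Ω):
  Node 1: (V_1 - 9)/10 + (V_1 - 0)/150 = 0
Collecting terms: 0.1067 × V_1 = 0.9  =>  V_1 = 8.438 V
I_R1 = (V_0 - V_1)/R1 = (9 - 8.438)/10 = 0.05625 A
|I_R1| = 0.05625 A

Final answer: |I_R1| = 0.05625 A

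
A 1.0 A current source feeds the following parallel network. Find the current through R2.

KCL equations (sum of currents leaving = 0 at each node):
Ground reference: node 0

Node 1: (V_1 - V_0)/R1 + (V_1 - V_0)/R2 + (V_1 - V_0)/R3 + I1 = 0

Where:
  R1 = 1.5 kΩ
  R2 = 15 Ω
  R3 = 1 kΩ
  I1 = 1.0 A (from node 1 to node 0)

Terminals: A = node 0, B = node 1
All resistors sit directly between nodes 0 and 1, so they are in parallel and share one voltage V; the full source current 1 A splits among them.
1/R_par = 1/1500 + 1/15 + 1/1000 = 0.06833 S  =>  R_par = 14.63 Ω
V = I × R_par = 1 × 14.63 = 14.63 V
I_R2 = V/R2 = 14.63/15 = 0.9756 A

Final answer: 0.9756 A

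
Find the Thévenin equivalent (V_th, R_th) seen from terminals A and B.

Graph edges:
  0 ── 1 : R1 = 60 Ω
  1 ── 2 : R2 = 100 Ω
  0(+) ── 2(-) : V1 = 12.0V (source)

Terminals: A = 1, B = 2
Step 1 — V_th is the open-circuit voltage V_A - V_B (nothing connected across the terminals).
Nodal analysis, taking node 2 as the 0 V reference.
Source V1 fixes V_0 = 12 V.
KCL at each unknown node (sum of currents leaving = 0; resistances in Ω):
  Node 1: (V_1 - 12)/60 + (V_1 - 0)/100 = 0
Collecting terms: 0.02667 × V_1 = 0.2  =>  V_1 = 7.5 V
V_th = V_1 - V_2 = 7.5 - 0 = 7.5 V
Step 2 — R_th: zero the source — replace V1 by a short circuit (node 2 merges into node 0) — and find the resistance seen between A (node 1) and B (node 0).
Reduce the network between node 1 (A) and node 0 (B) by series/parallel combination:
  Rp1 = R1 ‖ R2 (parallel, both between nodes 0 and 1) = 1/(1/60 + 1/100) = 37.5 Ω
R_th = 37.5 Ω

Final answer: V_th = 7.5 V, R_th = 37.5 Ω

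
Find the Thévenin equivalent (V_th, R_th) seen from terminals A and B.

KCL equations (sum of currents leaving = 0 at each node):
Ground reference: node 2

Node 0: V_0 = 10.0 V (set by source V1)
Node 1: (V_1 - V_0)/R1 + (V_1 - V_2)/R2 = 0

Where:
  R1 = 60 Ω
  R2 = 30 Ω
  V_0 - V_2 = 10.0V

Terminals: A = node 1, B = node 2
Step 1 — V_th is the open-circuit voltage V_A - V_B (nothing connected across the terminals).
Nodal analysis, taking node 2 as the 0 V reference.
Source V1 fixes V_0 = 10 V.
KCL at each unknown node (sum of currents leaving = 0; resistances in Ω):
  Node 1: (V_1 - 10)/60 + (V_1 - 0)/30 = 0
Collecting terms: 0.05 × V_1 = 0.1667  =>  V_1 = 3.333 V
V_th = V_1 - V_2 = 3.333 - 0 = 3.333 V
Step 2 — R_th: zero the source — replace V1 by a short circuit (node 2 merges into node 0) — and find the resistance seen between A (node 1) and B (node 0).
Reduce the network between node 1 (A) and node 0 (B) by series/parallel combination:
  Rp1 = R1 ‖ R2 (parallel, both between nodes 0 and 1) = 1/(1/60 + 1/30) = 20 Ω
R_th = 20 Ω

Final answer: V_th = 3.333 V, R_th = 20 Ω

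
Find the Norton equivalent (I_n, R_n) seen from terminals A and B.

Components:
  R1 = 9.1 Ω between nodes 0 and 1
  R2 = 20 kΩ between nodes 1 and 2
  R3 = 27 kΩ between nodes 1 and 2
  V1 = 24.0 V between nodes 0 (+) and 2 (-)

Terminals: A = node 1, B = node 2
Find the Thévenin equivalent first; then I_n = V_th/R_th and R_n = R_th.
Step 1 — V_th is the open-circuit voltage V_A - V_B (nothing connected across the terminals).
Nodal analysis, taking node 2 as the 0 V reference.
Source V1 fixes V_0 = 24 V.
KCL at each unknown node (sum of currents leaving = 0; resistances in Ω):
  Node 1: (V_1 - 24)/9.1 + (V_1 - 0)/20000 + (V_1 - 0)/27000 = 0
Collecting terms: 0.11 × V_1 = 2.637  =>  V_1 = 23.98 V
V_th = V_1 - V_2 = 23.98 - 0 = 23.98 V
Step 2 — R_th: zero the source — replace V1 by a short circuit (node 2 merges into node 0) — and find the resistance seen between A (node 1) and B (node 0).
Reduce the network between node 1 (A) and node 0 (B) by series/parallel combination:
  Rp1 = R1 ‖ R2 ‖ R3 (parallel, all between nodes 0 and 1) = 1/(1/9.1 + 1/20000 + 1/27000) = 9.093 Ω
R_th = 9.093 Ω
I_n = V_th/R_th = 23.98/9.093 = 2.637 A, and R_n = R_th = 9.093 Ω

Final answer: I_n = 2.637 A, R_n = 9.093 Ω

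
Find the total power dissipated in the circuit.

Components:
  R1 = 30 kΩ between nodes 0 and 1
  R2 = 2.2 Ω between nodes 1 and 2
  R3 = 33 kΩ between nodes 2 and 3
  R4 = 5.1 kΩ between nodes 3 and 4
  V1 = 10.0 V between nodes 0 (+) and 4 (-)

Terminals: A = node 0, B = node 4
Nodal analysis, taking node 4 as the 0 V reference.
Source V1 fixes V_0 = 10 V.
KCL at each unknown node (sum of currents leaving = 0; resistances in Ω):
  Node 1: (V_1 - 10)/30000 + (V_1 - V_2)/2.2 = 0
  Node 2: (V_2 - V_1)/2.2 + (V_2 - V_3)/33000 = 0
  Node 3: (V_3 - V_2)/33000 + (V_3 - 0)/5100 = 0
Collecting terms (coefficients in siemens):
  0.4546·V_1 - 0.4545·V_2 = 0.0003333
  0.4546·V_2 - 0.4545·V_1 - 0.0000303·V_3 = 0
  0.0002264·V_3 - 0.0000303·V_2 = 0
Solving these 3 simultaneous equations (Gaussian elimination) gives:
  V_1 = 5.595 V, V_2 = 5.595 V, V_3 = 0.7489 V
Power in each resistor, P = (ΔV)²/R:
  P_R1 = (10 - 5.595)²/30000 = 0.0006468 W
  P_R2 = (5.595 - 5.595)²/2.2 = 0.00000004744 W
  P_R3 = (5.595 - 0.7489)²/33000 = 0.0007115 W
  P_R4 = (0.7489 - 0)²/5100 = 0.00011 W
P_total = P_R1 + P_R2 + P_R3 + P_R4 = 0.001468 W

Final answer: 0.001468 W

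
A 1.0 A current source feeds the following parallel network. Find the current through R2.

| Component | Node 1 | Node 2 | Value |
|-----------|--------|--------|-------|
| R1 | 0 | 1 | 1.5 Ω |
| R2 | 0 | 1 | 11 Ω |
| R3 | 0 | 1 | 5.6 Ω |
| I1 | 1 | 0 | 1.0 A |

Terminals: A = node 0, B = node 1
All resistors sit directly between nodes 0 and 1, so they are in parallel and share one voltage V; the full source current 1 A splits among them.
1/R_par = 1/1.5 + 1/11 + 1/5.6 = 0.9361 S  =>  R_par = 1.068 Ω
V = I × R_par = 1 × 1.068 = 1.068 V
I_R2 = V/R2 = 1.068/11 = 0.09711 A

Final answer: 0.09711 A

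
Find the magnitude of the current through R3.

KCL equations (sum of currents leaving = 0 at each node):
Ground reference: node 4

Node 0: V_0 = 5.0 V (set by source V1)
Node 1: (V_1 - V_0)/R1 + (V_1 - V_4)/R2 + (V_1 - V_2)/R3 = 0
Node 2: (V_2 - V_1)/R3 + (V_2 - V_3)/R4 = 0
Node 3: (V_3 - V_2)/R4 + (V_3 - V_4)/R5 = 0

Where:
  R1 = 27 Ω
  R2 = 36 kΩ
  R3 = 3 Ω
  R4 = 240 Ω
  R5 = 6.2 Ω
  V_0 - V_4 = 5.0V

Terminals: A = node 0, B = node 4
Nodal analysis, taking node 4 as the 0 V reference.
Source V1 fixes V_0 = 5 V.
KCL at each unknown node (sum of currents leaving = 0; resistances in Ω):
  Node 1: (V_1 - 5)/27 + (V_1 - 0)/36000 + (V_1 - V_2)/3 = 0
  Node 2: (V_2 - V_1)/3 + (V_2 - V_3)/240 = 0
  Node 3: (V_3 - V_2)/240 + (V_3 - 0)/6.2 = 0
Collecting terms (coefficients in siemens):
  0.3704·V_1 - 0.3333·V_2 = 0.1852
  0.3375·V_2 - 0.3333·V_1 - 0.004167·V_3 = 0
  0.1655·V_3 - 0.004167·V_2 = 0
Solving these 3 simultaneous equations (Gaussian elimination) gives:
  V_1 = 4.508 V, V_2 = 4.454 V, V_3 = 0.1122 V
I_R3 = (V_1 - V_2)/R3 = (4.508 - 4.454)/3 = 0.01809 A
|I_R3| = 0.01809 A

Final answer: |I_R3| = 0.01809 A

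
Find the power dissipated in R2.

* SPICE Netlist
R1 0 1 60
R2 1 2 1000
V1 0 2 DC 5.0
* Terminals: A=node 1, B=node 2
Nodal analysis, taking node 2 as the 0 V reference.
Source V1 fixes V_0 = 5 V.
KCL at each unknown node (sum of currents leaving = 0; resistances in Ω):
  Node 1: (V_1 - 5)/60 + (V_1 - 0)/1000 = 0
Collecting terms: 0.01767 × V_1 = 0.08333  =>  V_1 = 4.717 V
I_R2 = (V_1 - V_2)/R2 = (4.717 - 0)/1000 = 0.004717 A
P_R2 = I_R2² × R2 = (0.004717)² × 1000 = 0.02225 W

Final answer: 0.02225 W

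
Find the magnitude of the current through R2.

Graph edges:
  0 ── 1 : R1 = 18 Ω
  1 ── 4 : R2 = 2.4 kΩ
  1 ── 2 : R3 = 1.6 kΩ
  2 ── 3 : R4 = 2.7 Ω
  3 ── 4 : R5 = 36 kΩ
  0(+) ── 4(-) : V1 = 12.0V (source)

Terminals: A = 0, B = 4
Nodal analysis, taking node 4 as the 0 V reference.
Source V1 fixes V_0 = 12 V.
KCL at each unknown node (sum of currents leaving = 0; resistances in Ω):
  Node 1: (V_1 - 12)/18 + (V_1 - 0)/2400 + (V_1 - V_2)/1600 = 0
  Node 2: (V_2 - V_1)/1600 + (V_2 - V_3)/2.7 = 0
  Node 3: (V_3 - V_2)/2.7 + (V_3 - 0)/36000 = 0
Collecting terms (coefficients in siemens):
  0.0566·V_1 - 0.000625·V_2 = 0.6667
  0.371·V_2 - 0.000625·V_1 - 0.3704·V_3 = 0
  0.3704·V_3 - 0.3704·V_2 = 0
Solving these 3 simultaneous equations (Gaussian elimination) gives:
  V_1 = 11.91 V, V_2 = 11.4 V, V_3 = 11.4 V
I_R2 = (V_1 - V_4)/R2 = (11.91 - 0)/2400 = 0.00496 A
|I_R2| = 0.00496 A

Final answer: |I_R2| = 0.00496 A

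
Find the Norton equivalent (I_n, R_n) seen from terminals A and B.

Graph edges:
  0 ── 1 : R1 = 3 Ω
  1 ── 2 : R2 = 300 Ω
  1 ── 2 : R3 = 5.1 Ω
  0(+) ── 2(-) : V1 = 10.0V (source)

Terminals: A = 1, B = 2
Find the Thévenin equivalent first; then I_n = V_th/R_th and R_n = R_th.
Step 1 — V_th is the open-circuit voltage V_A - V_B (nothing connected across the terminals).
Nodal analysis, taking node 2 as the 0 V reference.
Source V1 fixes V_0 = 10 V.
KCL at each unknown node (sum of currents leaving = 0; resistances in Ω):
  Node 1: (V_1 - 10)/3 + (V_1 - 0)/300 + (V_1 - 0)/5.1 = 0
Collecting terms: 0.5327 × V_1 = 3.333  =>  V_1 = 6.257 V
V_th = V_1 - V_2 = 6.257 - 0 = 6.257 V
Step 2 — R_th: zero the source — replace V1 by a short circuit (node 2 merges into node 0) — and find the resistance seen between A (node 1) and B (node 0).
Reduce the network between node 1 (A) and node 0 (B) by series/parallel combination:
  Rp1 = R1 ‖ R2 ‖ R3 (parallel, all between nodes 0 and 1) = 1/(1/3 + 1/300 + 1/5.1) = 1.877 Ω
R_th = 1.877 Ω
I_n = V_th/R_th = 6.257/1.877 = 3.333 A, and R_n = R_th = 1.877 Ω

Final answer: I_n = 3.333 A, R_n = 1.877 Ω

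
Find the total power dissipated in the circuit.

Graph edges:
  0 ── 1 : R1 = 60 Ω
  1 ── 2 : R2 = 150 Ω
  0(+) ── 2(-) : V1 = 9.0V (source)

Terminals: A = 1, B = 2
Nodal analysis, taking node 2 as the 0 V reference.
Source V1 fixes V_0 = 9 V.
KCL at each unknown node (sum of currents leaving = 0; resistances in Ω):
  Node 1: (V_1 - 9)/60 + (V_1 - 0)/150 = 0
Collecting terms: 0.02333 × V_1 = 0.15  =>  V_1 = 6.429 V
Power in each resistor, P = (ΔV)²/R:
  P_R1 = (9 - 6.429)²/60 = 0.1102 W
  P_R2 = (6.429 - 0)²/150 = 0.2755 W
P_total = P_R1 + P_R2 = 0.3857 W

Final answer: 0.3857 W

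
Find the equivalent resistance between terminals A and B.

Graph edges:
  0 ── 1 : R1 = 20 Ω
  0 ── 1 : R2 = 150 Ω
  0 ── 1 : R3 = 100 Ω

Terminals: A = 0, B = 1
Reduce the network between node 0 (A) and node 1 (B) by series/parallel combination:
  Rp1 = R1 ‖ R2 ‖ R3 (parallel, all between nodes 0 and 1) = 1/(1/20 + 1/150 + 1/100) = 15 Ω
R_eq = 15 Ω

Final answer: 15 Ω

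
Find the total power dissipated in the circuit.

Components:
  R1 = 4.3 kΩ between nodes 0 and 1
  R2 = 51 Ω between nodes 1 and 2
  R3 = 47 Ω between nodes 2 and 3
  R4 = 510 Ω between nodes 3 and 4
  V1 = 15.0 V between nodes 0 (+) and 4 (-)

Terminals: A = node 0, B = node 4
Nodal analysis, taking node 4 as the 0 V reference.
Source V1 fixes V_0 = 15 V.
KCL at each unknown node (sum of currents leaving = 0; resistances in Ω):
  Node 1: (V_1 - 15)/4300 + (V_1 - V_2)/51 = 0
  Node 2: (V_2 - V_1)/51 + (V_2 - V_3)/47 = 0
  Node 3: (V_3 - V_2)/47 + (V_3 - 0)/510 = 0
Collecting terms (coefficients in siemens):
  0.01984·V_1 - 0.01961·V_2 = 0.003488
  0.04088·V_2 - 0.01961·V_1 - 0.02128·V_3 = 0
  0.02324·V_3 - 0.02128·V_2 = 0
Solving these 3 simultaneous equations (Gaussian elimination) gives:
  V_1 = 1.858 V, V_2 = 1.702 V, V_3 = 1.559 V
Power in each resistor, P = (ΔV)²/R:
  P_R1 = (15 - 1.858)²/4300 = 0.04016 W
  P_R2 = (1.858 - 1.702)²/51 = 0.0004764 W
  P_R3 = (1.702 - 1.559)²/47 = 0.000439 W
  P_R4 = (1.559 - 0)²/510 = 0.004764 W
P_total = P_R1 + P_R2 + P_R3 + P_R4 = 0.04584 W

Final answer: 0.04584 W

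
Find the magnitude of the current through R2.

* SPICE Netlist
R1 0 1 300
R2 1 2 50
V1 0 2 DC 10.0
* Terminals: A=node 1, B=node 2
Nodal analysis, taking node 2 as the 0 V reference.
Source V1 fixes V_0 = 10 V.
KCL at each unknown node (sum of currents leaving = 0; resistances in Ω):
  Node 1: (V_1 - 10)/300 + (V_1 - 0)/50 = 0
Collecting terms: 0.02333 × V_1 = 0.03333  =>  V_1 = 1.429 V
I_R2 = (V_1 - V_2)/R2 = (1.429 - 0)/50 = 0.02857 A
|I_R2| = 0.02857 A

Final answer: |I_R2| = 0.02857 A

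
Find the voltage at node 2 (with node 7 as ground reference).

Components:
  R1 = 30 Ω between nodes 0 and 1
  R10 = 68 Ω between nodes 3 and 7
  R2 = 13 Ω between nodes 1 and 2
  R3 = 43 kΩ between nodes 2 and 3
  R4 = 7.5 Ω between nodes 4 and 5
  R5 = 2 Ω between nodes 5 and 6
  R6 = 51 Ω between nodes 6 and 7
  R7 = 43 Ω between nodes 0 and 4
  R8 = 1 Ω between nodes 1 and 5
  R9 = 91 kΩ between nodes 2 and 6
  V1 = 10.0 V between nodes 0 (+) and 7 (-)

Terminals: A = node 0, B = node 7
Nodal analysis, taking node 7 as the 0 V reference.
Source V1 fixes V_0 = 10 V.
KCL at each unknown node (sum of currents leaving = 0; resistances in Ω):
  Node 1: (V_1 - 10)/30 + (V_1 - V_2)/13 + (V_1 - V_5)/1 = 0
  Node 2: (V_2 - V_1)/13 + (V_2 - V_3)/43000 + (V_2 - V_6)/91000 = 0
  Node 3: (V_3 - V_2)/43000 + (V_3 - 0)/68 = 0
  Node 4: (V_4 - V_5)/7.5 + (V_4 - 10)/43 = 0
  Node 5: (V_5 - V_4)/7.5 + (V_5 - V_6)/2 + (V_5 - V_1)/1 = 0
  Node 6: (V_6 - V_5)/2 + (V_6 - 0)/51 + (V_6 - V_2)/91000 = 0
Collecting terms (coefficients in siemens):
  1.11·V_1 - 0.07692·V_2 - 1·V_5 = 0.3333
  0.07696·V_2 - 0.07692·V_1 - 0.00002326·V_3 - 0.00001099·V_6 = 0
  0.01473·V_3 - 0.00002326·V_2 = 0
  0.1566·V_4 - 0.1333·V_5 = 0.2326
  1.633·V_5 - 1·V_1 - 0.1333·V_4 - 0.5·V_6 = 0
  0.5196·V_6 - 0.00001099·V_2 - 0.5·V_5 = 0
Solving these 6 simultaneous equations (Gaussian elimination) gives:
  V_1 = 7.423 V, V_2 = 7.421 V, V_3 = 0.01172 V, V_4 = 7.733 V
  V_5 = 7.337 V, V_6 = 7.061 V
The requested potential is V_2 = 7.421 V.

Final answer: V_2 = 7.421 V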